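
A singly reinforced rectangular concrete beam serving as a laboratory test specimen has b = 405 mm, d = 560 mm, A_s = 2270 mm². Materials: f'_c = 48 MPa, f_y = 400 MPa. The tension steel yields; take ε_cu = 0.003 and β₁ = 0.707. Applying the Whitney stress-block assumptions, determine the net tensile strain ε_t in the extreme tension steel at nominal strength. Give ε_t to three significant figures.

a = A_s f_y/(0.85 f'_c b) = 54.95 mm.
β₁ = 0.707, so c = a/β₁ = 54.95/0.707 = 77.72 mm.
From the linear strain diagram with ε_cu = 0.003: ε_t = 0.003 (d − c)/c = 0.003 × (560 − 77.72)/77.72 = 0.0186.
Since ε_t ≥ 0.005, the section is tension-controlled.

ε_t ≈ 0.0186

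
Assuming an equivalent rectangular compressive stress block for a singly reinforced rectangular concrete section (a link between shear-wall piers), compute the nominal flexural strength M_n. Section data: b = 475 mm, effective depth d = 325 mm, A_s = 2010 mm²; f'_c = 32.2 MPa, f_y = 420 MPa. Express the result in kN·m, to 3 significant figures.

M_n ≈ 247 kN·m

T = A_s f_y = 2010 × 420 = 844200 N = 844.2 kN.
From C = T: a = T/(0.85 f'_c b) = 844200/(0.85 × 32.2 × 475) = 64.93 mm.
M_n = T(d − a/2) = 844.2 kN × (325 − 32.465) mm = 246.96 kN·m.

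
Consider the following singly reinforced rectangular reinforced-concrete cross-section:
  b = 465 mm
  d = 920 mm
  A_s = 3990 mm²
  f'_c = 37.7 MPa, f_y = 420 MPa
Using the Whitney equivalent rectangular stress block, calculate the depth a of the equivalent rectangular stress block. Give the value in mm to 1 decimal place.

T = A_s f_y = 3990 × 420 = 1675800 N = 1675.8 kN.
Setting C = 0.85 f'_c a b equal to T: a = 1675800/(0.85 × 37.7 × 465) = 112.5 mm.

a ≈ 112.5 mm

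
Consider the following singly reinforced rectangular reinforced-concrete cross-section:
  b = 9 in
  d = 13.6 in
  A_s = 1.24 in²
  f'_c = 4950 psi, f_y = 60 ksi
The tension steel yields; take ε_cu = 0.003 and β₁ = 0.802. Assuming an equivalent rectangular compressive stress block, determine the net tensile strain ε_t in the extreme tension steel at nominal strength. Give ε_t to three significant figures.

ε_t ≈ 0.0137

a = A_s f_y/(0.85 f'_c b) = 1.965 in.
β₁ = 0.802, so c = a/β₁ = 1.965/0.802 = 2.450 in.
From the linear strain diagram with ε_cu = 0.003: ε_t = 0.003 (d − c)/c = 0.003 × (13.6 − 2.450)/2.450 = 0.0137.
Since ε_t ≥ 0.005, the section is tension-controlled.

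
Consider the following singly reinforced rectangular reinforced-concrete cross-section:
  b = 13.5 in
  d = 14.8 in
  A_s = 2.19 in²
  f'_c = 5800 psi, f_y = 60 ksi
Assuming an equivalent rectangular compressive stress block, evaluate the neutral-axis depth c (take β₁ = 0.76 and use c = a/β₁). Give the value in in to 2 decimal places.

T = A_s f_y = 2.19 × 60 = 131.4 kips.
a = T/(0.85 f'_c b) = 131.4/(0.85 × 5.8 × 13.5) = 1.9743 in.
With β₁ = 0.76, c = a/β₁ = 1.9743/0.76 = 2.60 in.

c ≈ 2.60 in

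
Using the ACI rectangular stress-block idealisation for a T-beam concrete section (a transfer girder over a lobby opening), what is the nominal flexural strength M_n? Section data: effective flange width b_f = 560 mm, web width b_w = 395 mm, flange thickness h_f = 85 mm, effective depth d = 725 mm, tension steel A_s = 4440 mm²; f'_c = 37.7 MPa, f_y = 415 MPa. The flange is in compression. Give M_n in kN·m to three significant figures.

M_n ≈ 1240 kN·m

Tension: T = A_s f_y = 4440 × 415 = 1842600 N.
Try a within the flange: a = T/(0.85 f'_c b_f) = 1842600/(0.85 × 37.7 × 560) = 102.68 mm.
a = 102.68 > h_f = 85 mm: the block extends into the web. Split into flange-overhang and web parts.
C_f = 0.85 f'_c (b_f − b_w) h_f = 0.85 × 37.7 × (560 − 395) × 85 = 449431 N.
Remaining web compression depth: a_w = (T − C_f)/(0.85 f'_c b_w) = (1842600 − 449431)/(0.85 × 37.7 × 395) = 110.06 mm.
M_n = C_f(d − h_f/2) + (T − C_f)(d − a_w/2) = 449431 × (725 − 42.5) + 1393169 × (725 − 55.03) = 306.74 + 933.38 = 1240.12 × 10⁶ N·mm.
M_n = 1240.12 kN·m.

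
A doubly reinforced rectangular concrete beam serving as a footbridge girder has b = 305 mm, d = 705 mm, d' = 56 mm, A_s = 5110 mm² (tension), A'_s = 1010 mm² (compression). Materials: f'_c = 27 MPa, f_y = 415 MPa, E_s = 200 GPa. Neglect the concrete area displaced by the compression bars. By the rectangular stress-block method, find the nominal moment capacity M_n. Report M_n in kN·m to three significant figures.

Assume both tension and compression steel yield.
Net tension couple steel: A_s − A'_s = 4100 mm².
a = (A_s − A'_s) f_y / (0.85 f'_c b) = 1701500/(0.85 × 27 × 305) = 243.08 mm.
c = a/β₁ = 243.08/0.85 = 285.98 mm; ε'_s = 0.003(c − d')/c = 0.0024 ≥ f_y/E_s = 0.0021, so compression steel does yield.
M_n = (A_s − A'_s) f_y (d − a/2) + A'_s f_y (d − d') = [1701500 × (705 − 121.54) + 419150 × (705 − 56)] × 10⁻⁶ = 992.76 + 272.03 = 1264.79 kN·m.

M_n ≈ 1260 kN·m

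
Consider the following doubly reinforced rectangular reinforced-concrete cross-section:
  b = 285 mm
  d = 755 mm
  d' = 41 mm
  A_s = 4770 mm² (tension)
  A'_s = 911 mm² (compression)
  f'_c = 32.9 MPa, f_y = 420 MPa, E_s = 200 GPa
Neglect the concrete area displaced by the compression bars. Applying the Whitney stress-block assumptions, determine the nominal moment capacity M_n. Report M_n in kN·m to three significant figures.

M_n ≈ 1330 kN·m

Assume both tension and compression steel yield.
Net tension couple steel: A_s − A'_s = 3859 mm².
a = (A_s − A'_s) f_y / (0.85 f'_c b) = 1620780/(0.85 × 32.9 × 285) = 203.36 mm.
c = a/β₁ = 203.36/0.815 = 249.52 mm; ε'_s = 0.003(c − d')/c = 0.0025 ≥ f_y/E_s = 0.0021, so compression steel does yield.
M_n = (A_s − A'_s) f_y (d − a/2) + A'_s f_y (d − d') = [1620780 × (755 − 101.68) + 382620 × (755 − 41)] × 10⁻⁶ = 1058.89 + 273.19 = 1332.08 kN·m.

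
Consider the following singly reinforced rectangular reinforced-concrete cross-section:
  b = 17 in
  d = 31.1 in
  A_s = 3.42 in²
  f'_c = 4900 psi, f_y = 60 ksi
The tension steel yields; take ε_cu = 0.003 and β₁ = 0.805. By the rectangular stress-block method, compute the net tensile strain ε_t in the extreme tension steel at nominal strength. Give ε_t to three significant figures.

a = A_s f_y/(0.85 f'_c b) = 2.898 in.
β₁ = 0.805, so c = a/β₁ = 2.898/0.805 = 3.600 in.
From the linear strain diagram with ε_cu = 0.003: ε_t = 0.003 (d − c)/c = 0.003 × (31.1 − 3.600)/3.600 = 0.0229.
Since ε_t ≥ 0.005, the section is tension-controlled.

ε_t ≈ 0.0229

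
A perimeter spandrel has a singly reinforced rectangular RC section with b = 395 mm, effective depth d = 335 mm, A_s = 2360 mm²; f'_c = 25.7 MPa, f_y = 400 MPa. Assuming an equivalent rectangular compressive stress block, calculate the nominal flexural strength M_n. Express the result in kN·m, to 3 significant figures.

T = A_s f_y = 2360 × 400 = 944000 N = 944 kN.
From C = T: a = T/(0.85 f'_c b) = 944000/(0.85 × 25.7 × 395) = 109.40 mm.
M_n = T(d − a/2) = 944 kN × (335 − 54.7) mm = 264.60 kN·m.

M_n ≈ 265 kN·m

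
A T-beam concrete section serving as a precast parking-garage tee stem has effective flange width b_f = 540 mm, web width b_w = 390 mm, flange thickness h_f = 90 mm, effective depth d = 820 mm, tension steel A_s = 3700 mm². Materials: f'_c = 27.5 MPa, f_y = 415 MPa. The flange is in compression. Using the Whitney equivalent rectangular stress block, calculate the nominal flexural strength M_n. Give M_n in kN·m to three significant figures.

Tension: T = A_s f_y = 3700 × 415 = 1535500 N.
Try a within the flange: a = T/(0.85 f'_c b_f) = 1535500/(0.85 × 27.5 × 540) = 121.65 mm.
a = 121.65 > h_f = 90 mm: the block extends into the web. Split into flange-overhang and web parts.
C_f = 0.85 f'_c (b_f − b_w) h_f = 0.85 × 27.5 × (540 − 390) × 90 = 315563 N.
Remaining web compression depth: a_w = (T − C_f)/(0.85 f'_c b_w) = (1535500 − 315563)/(0.85 × 27.5 × 390) = 133.82 mm.
M_n = C_f(d − h_f/2) + (T − C_f)(d − a_w/2) = 315563 × (820 − 45) + 1219937 × (820 − 66.91) = 244.56 + 918.72 = 1163.28 × 10⁶ N·mm.
M_n = 1163.28 kN·m.

M_n ≈ 1160 kN·m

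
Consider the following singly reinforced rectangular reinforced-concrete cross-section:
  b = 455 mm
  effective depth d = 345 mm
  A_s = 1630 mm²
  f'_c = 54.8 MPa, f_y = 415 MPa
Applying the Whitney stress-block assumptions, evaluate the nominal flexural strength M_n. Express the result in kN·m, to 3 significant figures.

T = A_s f_y = 1630 × 415 = 676450 N = 676.45 kN.
From C = T: a = T/(0.85 f'_c b) = 676450/(0.85 × 54.8 × 455) = 31.92 mm.
M_n = T(d − a/2) = 676.45 kN × (345 − 15.96) mm = 222.58 kN·m.

M_n ≈ 223 kN·m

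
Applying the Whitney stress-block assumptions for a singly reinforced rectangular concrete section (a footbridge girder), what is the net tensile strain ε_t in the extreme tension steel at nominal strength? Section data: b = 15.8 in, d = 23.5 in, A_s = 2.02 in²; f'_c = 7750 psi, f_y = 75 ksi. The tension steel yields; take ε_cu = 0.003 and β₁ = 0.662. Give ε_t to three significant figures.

ε_t ≈ 0.0291

a = A_s f_y/(0.85 f'_c b) = 1.456 in.
β₁ = 0.662, so c = a/β₁ = 1.456/0.662 = 2.199 in.
From the linear strain diagram with ε_cu = 0.003: ε_t = 0.003 (d − c)/c = 0.003 × (23.5 − 2.199)/2.199 = 0.0291.
Since ε_t ≥ 0.005, the section is tension-controlled.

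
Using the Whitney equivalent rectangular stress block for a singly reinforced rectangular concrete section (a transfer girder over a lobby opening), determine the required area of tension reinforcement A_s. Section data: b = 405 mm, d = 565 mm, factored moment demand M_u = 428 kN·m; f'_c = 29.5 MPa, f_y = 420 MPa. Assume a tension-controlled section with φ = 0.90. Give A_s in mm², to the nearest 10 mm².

A_s ≈ 2180 mm²

M_n = M_u/φ = 428/0.90 = 475.556 kN·m.
With M_n = 0.85 f'_c a b (d − a/2), solve the quadratic for a:
a = d − √(d² − 2M_n/(0.85 f'_c b)) = 565 − √(565² − 2 × 475.556×10⁶/(0.85 × 29.5 × 405)) = 90.06 mm.
A_s = 0.85 f'_c a b / f_y = 0.85 × 29.5 × 90.06 × 405 / 420 = 2177.6 mm².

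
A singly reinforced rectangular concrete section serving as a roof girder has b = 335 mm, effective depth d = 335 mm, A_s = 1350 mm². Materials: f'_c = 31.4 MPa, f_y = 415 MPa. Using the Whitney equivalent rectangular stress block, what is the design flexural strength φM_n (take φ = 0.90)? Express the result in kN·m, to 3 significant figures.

φM_n ≈ 153 kN·m

T = A_s f_y = 1350 × 415 = 560250 N = 560.25 kN.
From C = T: a = T/(0.85 f'_c b) = 560250/(0.85 × 31.4 × 335) = 62.66 mm.
M_n = T(d − a/2) = 560.25 kN × (335 − 31.33) mm = 170.13 kN·m.
φM_n = 0.90 × 170.13 = 153.12 kN·m.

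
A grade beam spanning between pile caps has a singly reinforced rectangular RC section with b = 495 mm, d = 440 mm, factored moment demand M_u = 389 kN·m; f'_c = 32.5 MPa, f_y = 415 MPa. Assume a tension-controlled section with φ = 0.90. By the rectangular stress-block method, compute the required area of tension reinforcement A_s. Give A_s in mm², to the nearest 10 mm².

A_s ≈ 2600 mm²

M_n = M_u/φ = 389/0.90 = 432.222 kN·m.
With M_n = 0.85 f'_c a b (d − a/2), solve the quadratic for a:
a = d − √(d² − 2M_n/(0.85 f'_c b)) = 440 − √(440² − 2 × 432.222×10⁶/(0.85 × 32.5 × 495)) = 78.91 mm.
A_s = 0.85 f'_c a b / f_y = 0.85 × 32.5 × 78.91 × 495 / 415 = 2600.1 mm².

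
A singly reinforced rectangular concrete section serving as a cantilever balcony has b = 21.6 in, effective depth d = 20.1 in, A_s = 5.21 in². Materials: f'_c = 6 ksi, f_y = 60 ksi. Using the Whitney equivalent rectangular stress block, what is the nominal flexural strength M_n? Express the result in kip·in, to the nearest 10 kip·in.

M_n ≈ 5840 kip·in

T = A_s f_y = 5.21 × 60 = 312.6 kips.
a = T/(0.85 f'_c b) = 312.6/(0.85 × 6 × 21.6) = 2.838 in.
M_n = T(d − a/2) = 312.6 × (20.1 − 1.419) = 5839.7 kip·in.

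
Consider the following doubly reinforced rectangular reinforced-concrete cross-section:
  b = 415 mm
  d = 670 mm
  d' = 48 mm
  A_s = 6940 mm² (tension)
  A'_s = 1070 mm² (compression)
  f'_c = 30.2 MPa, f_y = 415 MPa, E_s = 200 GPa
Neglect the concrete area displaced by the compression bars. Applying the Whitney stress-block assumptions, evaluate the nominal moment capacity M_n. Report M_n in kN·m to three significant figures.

M_n ≈ 1630 kN·m

Assume both tension and compression steel yield.
Net tension couple steel: A_s − A'_s = 5870 mm².
a = (A_s − A'_s) f_y / (0.85 f'_c b) = 2436050/(0.85 × 30.2 × 415) = 228.67 mm.
c = a/β₁ = 228.67/0.834 = 274.18 mm; ε'_s = 0.003(c − d')/c = 0.0025 ≥ f_y/E_s = 0.0021, so compression steel does yield.
M_n = (A_s − A'_s) f_y (d − a/2) + A'_s f_y (d − d') = [2436050 × (670 − 114.335) + 444050 × (670 − 48)] × 10⁻⁶ = 1353.63 + 276.20 = 1629.83 kN·m.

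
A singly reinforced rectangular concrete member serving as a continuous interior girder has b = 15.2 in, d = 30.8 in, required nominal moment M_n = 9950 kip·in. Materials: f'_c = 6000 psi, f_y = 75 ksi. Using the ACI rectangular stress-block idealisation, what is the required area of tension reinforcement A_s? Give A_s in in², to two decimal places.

A_s ≈ 4.65 in²

From M_n = 0.85 f'_c a b (d − a/2):
a = d − √(d² − 2M_n/(0.85 f'_c b)) = 30.8 − √(30.8² − 2 × 9950/(0.85 × 6 × 15.2)) = 4.495 in.
A_s = 0.85 f'_c a b / f_y = 0.85 × 6 × 4.495 × 15.2 / 75 = 4.646 in².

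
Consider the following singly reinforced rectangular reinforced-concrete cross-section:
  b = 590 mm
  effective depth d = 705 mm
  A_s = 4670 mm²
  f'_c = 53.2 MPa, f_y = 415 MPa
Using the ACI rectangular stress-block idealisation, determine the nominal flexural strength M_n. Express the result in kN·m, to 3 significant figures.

T = A_s f_y = 4670 × 415 = 1938050 N = 1938.05 kN.
From C = T: a = T/(0.85 f'_c b) = 1938050/(0.85 × 53.2 × 590) = 72.64 mm.
M_n = T(d − a/2) = 1938.05 kN × (705 − 36.32) mm = 1295.94 kN·m.

M_n ≈ 1300 kN·m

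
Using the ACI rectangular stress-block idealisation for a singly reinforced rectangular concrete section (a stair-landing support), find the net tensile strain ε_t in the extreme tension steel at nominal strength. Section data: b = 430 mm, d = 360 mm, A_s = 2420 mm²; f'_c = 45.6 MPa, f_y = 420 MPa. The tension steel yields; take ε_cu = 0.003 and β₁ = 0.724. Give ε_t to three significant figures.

ε_t ≈ 0.00982

a = A_s f_y/(0.85 f'_c b) = 60.98 mm.
β₁ = 0.724, so c = a/β₁ = 60.98/0.724 = 84.23 mm.
From the linear strain diagram with ε_cu = 0.003: ε_t = 0.003 (d − c)/c = 0.003 × (360 − 84.23)/84.23 = 0.00982.
Since ε_t ≥ 0.005, the section is tension-controlled.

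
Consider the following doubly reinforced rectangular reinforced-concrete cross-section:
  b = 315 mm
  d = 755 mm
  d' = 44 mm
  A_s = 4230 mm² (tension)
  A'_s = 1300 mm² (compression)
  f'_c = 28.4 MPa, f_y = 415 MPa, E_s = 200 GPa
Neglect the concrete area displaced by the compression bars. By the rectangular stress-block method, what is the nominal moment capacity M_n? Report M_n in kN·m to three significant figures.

Assume both tension and compression steel yield.
Net tension couple steel: A_s − A'_s = 2930 mm².
a = (A_s − A'_s) f_y / (0.85 f'_c b) = 1215950/(0.85 × 28.4 × 315) = 159.91 mm.
c = a/β₁ = 159.91/0.847 = 188.80 mm; ε'_s = 0.003(c − d')/c = 0.0023 ≥ f_y/E_s = 0.0021, so compression steel does yield.
M_n = (A_s − A'_s) f_y (d − a/2) + A'_s f_y (d − d') = [1215950 × (755 − 79.955) + 539500 × (755 − 44)] × 10⁻⁶ = 820.82 + 383.58 = 1204.40 kN·m.

M_n ≈ 1200 kN·m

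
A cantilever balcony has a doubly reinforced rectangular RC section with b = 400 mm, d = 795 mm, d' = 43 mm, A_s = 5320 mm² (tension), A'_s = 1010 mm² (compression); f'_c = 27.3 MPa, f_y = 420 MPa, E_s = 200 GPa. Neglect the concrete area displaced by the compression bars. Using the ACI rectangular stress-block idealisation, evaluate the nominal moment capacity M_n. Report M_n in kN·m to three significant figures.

M_n ≈ 1580 kN·m

Assume both tension and compression steel yield.
Net tension couple steel: A_s − A'_s = 4310 mm².
a = (A_s − A'_s) f_y / (0.85 f'_c b) = 1810200/(0.85 × 27.3 × 400) = 195.02 mm.
c = a/β₁ = 195.02/0.85 = 229.44 mm; ε'_s = 0.003(c − d')/c = 0.0024 ≥ f_y/E_s = 0.0021, so compression steel does yield.
M_n = (A_s − A'_s) f_y (d − a/2) + A'_s f_y (d − d') = [1810200 × (795 − 97.51) + 424200 × (795 − 43)] × 10⁻⁶ = 1262.60 + 319.00 = 1581.60 kN·m.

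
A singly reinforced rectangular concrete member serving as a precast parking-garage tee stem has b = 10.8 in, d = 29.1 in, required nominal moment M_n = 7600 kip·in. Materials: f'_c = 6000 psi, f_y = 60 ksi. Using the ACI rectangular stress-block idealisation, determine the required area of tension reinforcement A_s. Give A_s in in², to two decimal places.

From M_n = 0.85 f'_c a b (d − a/2):
a = d − √(d² − 2M_n/(0.85 f'_c b)) = 29.1 − √(29.1² − 2 × 7600/(0.85 × 6 × 10.8)) = 5.208 in.
A_s = 0.85 f'_c a b / f_y = 0.85 × 6 × 5.208 × 10.8 / 60 = 4.781 in².

A_s ≈ 4.78 in²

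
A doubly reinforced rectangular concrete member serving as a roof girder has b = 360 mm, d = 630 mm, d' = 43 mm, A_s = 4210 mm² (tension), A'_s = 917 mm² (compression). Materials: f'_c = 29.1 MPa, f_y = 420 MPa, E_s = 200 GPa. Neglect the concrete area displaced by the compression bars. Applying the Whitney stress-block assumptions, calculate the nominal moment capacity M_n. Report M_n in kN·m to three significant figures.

M_n ≈ 990 kN·m

Assume both tension and compression steel yield.
Net tension couple steel: A_s − A'_s = 3293 mm².
a = (A_s − A'_s) f_y / (0.85 f'_c b) = 1383060/(0.85 × 29.1 × 360) = 155.32 mm.
c = a/β₁ = 155.32/0.842 = 184.47 mm; ε'_s = 0.003(c − d')/c = 0.0023 ≥ f_y/E_s = 0.0021, so compression steel does yield.
M_n = (A_s − A'_s) f_y (d − a/2) + A'_s f_y (d − d') = [1383060 × (630 − 77.66) + 385140 × (630 − 43)] × 10⁻⁶ = 763.92 + 226.08 = 990.00 kN·m.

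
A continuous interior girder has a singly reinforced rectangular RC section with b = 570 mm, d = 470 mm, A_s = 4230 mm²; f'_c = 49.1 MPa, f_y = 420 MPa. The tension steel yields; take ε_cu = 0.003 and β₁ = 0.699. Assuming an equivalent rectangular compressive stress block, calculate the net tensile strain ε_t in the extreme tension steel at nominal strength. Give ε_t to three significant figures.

a = A_s f_y/(0.85 f'_c b) = 74.68 mm.
β₁ = 0.699, so c = a/β₁ = 74.68/0.699 = 106.84 mm.
From the linear strain diagram with ε_cu = 0.003: ε_t = 0.003 (d − c)/c = 0.003 × (470 − 106.84)/106.84 = 0.0102.
Since ε_t ≥ 0.005, the section is tension-controlled.

ε_t ≈ 0.0102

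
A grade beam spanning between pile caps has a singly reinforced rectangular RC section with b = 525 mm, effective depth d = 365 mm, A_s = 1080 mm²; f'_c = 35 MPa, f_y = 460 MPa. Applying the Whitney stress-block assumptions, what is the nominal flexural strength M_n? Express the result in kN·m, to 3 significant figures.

M_n ≈ 173 kN·m

T = A_s f_y = 1080 × 460 = 496800 N = 496.8 kN.
From C = T: a = T/(0.85 f'_c b) = 496800/(0.85 × 35 × 525) = 31.81 mm.
M_n = T(d − a/2) = 496.8 kN × (365 − 15.905) mm = 173.43 kN·m.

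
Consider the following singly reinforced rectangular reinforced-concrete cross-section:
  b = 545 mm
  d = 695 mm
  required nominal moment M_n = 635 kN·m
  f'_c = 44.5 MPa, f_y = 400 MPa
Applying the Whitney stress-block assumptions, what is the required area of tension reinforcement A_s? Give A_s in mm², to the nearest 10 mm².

A_s ≈ 2360 mm²

With M_n = 0.85 f'_c a b (d − a/2), solve the quadratic for a:
a = d − √(d² − 2M_n/(0.85 f'_c b)) = 695 − √(695² − 2 × 635×10⁶/(0.85 × 44.5 × 545)) = 45.83 mm.
A_s = 0.85 f'_c a b / f_y = 0.85 × 44.5 × 45.83 × 545 / 400 = 2361.9 mm².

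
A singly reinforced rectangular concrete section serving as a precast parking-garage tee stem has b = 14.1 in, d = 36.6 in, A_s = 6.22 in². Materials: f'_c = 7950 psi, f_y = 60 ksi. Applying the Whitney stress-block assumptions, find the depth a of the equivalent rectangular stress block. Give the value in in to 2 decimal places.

a ≈ 3.92 in

T = A_s f_y = 6.22 × 60 = 373.2 kips.
a = T/(0.85 f'_c b) = 373.2/(0.85 × 7.95 × 14.1) = 3.92 in.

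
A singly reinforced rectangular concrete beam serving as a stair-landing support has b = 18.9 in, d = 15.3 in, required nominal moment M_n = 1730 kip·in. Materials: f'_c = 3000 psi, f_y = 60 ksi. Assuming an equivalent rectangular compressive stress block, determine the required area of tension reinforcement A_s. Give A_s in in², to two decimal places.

From M_n = 0.85 f'_c a b (d − a/2):
a = d − √(d² − 2M_n/(0.85 f'_c b)) = 15.3 − √(15.3² − 2 × 1730/(0.85 × 3 × 18.9)) = 2.560 in.
A_s = 0.85 f'_c a b / f_y = 0.85 × 3 × 2.560 × 18.9 / 60 = 2.056 in².

A_s ≈ 2.06 in²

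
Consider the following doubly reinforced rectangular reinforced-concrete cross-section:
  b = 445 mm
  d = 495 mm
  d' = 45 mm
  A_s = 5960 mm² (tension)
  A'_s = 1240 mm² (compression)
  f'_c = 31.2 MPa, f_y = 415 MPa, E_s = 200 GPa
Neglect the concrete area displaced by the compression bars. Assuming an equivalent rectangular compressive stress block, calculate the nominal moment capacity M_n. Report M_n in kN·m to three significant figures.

M_n ≈ 1040 kN·m

Assume both tension and compression steel yield.
Net tension couple steel: A_s − A'_s = 4720 mm².
a = (A_s − A'_s) f_y / (0.85 f'_c b) = 1958800/(0.85 × 31.2 × 445) = 165.98 mm.
c = a/β₁ = 165.98/0.827 = 200.70 mm; ε'_s = 0.003(c − d')/c = 0.0023 ≥ f_y/E_s = 0.0021, so compression steel does yield.
M_n = (A_s − A'_s) f_y (d − a/2) + A'_s f_y (d − d') = [1958800 × (495 − 82.99) + 514600 × (495 − 45)] × 10⁻⁶ = 807.05 + 231.57 = 1038.62 kN·m.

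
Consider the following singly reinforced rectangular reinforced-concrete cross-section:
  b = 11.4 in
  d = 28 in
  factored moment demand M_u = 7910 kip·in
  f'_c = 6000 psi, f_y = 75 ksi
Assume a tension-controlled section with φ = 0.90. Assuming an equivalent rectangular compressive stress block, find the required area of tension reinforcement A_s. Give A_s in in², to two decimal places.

A_s ≈ 4.69 in²

M_n = M_u/φ = 7910/0.90 = 8788.89 kip·in.
From M_n = 0.85 f'_c a b (d − a/2):
a = d − √(d² − 2M_n/(0.85 f'_c b)) = 28 − √(28² − 2 × 8788.89/(0.85 × 6 × 11.4)) = 6.053 in.
A_s = 0.85 f'_c a b / f_y = 0.85 × 6 × 6.053 × 11.4 / 75 = 4.692 in².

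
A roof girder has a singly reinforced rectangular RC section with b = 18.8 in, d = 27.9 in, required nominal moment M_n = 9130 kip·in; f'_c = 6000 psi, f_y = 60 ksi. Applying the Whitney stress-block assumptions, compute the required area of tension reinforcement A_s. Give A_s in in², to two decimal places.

From M_n = 0.85 f'_c a b (d − a/2):
a = d − √(d² − 2M_n/(0.85 f'_c b)) = 27.9 − √(27.9² − 2 × 9130/(0.85 × 6 × 18.8)) = 3.652 in.
A_s = 0.85 f'_c a b / f_y = 0.85 × 6 × 3.652 × 18.8 / 60 = 5.836 in².

A_s ≈ 5.84 in²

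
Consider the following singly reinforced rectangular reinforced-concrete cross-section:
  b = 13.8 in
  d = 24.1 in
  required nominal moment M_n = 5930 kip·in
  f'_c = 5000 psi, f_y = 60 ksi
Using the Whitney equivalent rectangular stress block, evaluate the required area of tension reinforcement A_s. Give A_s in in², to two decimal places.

A_s ≈ 4.54 in²

From M_n = 0.85 f'_c a b (d − a/2):
a = d − √(d² − 2M_n/(0.85 f'_c b)) = 24.1 − √(24.1² − 2 × 5930/(0.85 × 5 × 13.8)) = 4.643 in.
A_s = 0.85 f'_c a b / f_y = 0.85 × 5 × 4.643 × 13.8 / 60 = 4.539 in².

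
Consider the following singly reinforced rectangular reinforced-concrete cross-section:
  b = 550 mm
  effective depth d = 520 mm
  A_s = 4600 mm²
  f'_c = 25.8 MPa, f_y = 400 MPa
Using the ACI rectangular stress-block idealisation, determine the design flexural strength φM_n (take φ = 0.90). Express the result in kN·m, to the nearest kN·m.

T = A_s f_y = 4600 × 400 = 1840000 N = 1840 kN.
From C = T: a = T/(0.85 f'_c b) = 1840000/(0.85 × 25.8 × 550) = 152.55 mm.
M_n = T(d − a/2) = 1840 kN × (520 − 76.275) mm = 816.45 kN·m.
φM_n = 0.90 × 816.45 = 734.81 kN·m.

φM_n ≈ 735 kN·m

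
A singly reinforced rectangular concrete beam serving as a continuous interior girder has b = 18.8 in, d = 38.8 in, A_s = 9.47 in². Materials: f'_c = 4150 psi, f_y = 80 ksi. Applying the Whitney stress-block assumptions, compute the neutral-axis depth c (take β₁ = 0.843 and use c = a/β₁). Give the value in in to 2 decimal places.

T = A_s f_y = 9.47 × 80 = 757.6 kips.
a = T/(0.85 f'_c b) = 757.6/(0.85 × 4.15 × 18.8) = 11.4239 in.
With β₁ = 0.843, c = a/β₁ = 11.4239/0.843 = 13.55 in.

c ≈ 13.55 in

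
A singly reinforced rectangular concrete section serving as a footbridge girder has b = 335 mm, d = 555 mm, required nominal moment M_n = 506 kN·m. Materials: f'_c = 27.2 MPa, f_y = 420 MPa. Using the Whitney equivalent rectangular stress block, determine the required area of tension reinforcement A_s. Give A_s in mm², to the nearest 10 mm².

A_s ≈ 2470 mm²

With M_n = 0.85 f'_c a b (d − a/2), solve the quadratic for a:
a = d − √(d² − 2M_n/(0.85 f'_c b)) = 555 − √(555² − 2 × 506×10⁶/(0.85 × 27.2 × 335)) = 133.85 mm.
A_s = 0.85 f'_c a b / f_y = 0.85 × 27.2 × 133.85 × 335 / 420 = 2468.3 mm².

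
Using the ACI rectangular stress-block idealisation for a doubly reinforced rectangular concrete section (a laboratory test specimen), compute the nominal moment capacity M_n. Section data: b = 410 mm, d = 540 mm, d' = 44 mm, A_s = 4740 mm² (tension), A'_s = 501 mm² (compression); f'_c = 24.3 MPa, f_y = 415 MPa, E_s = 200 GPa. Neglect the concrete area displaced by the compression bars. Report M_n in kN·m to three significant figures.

M_n ≈ 870 kN·m

Assume both tension and compression steel yield.
Net tension couple steel: A_s − A'_s = 4239 mm².
a = (A_s − A'_s) f_y / (0.85 f'_c b) = 1759185/(0.85 × 24.3 × 410) = 207.73 mm.
c = a/β₁ = 207.73/0.85 = 244.39 mm; ε'_s = 0.003(c − d')/c = 0.0025 ≥ f_y/E_s = 0.0021, so compression steel does yield.
M_n = (A_s − A'_s) f_y (d − a/2) + A'_s f_y (d − d') = [1759185 × (540 − 103.865) + 207915 × (540 − 44)] × 10⁻⁶ = 767.24 + 103.13 = 870.37 kN·m.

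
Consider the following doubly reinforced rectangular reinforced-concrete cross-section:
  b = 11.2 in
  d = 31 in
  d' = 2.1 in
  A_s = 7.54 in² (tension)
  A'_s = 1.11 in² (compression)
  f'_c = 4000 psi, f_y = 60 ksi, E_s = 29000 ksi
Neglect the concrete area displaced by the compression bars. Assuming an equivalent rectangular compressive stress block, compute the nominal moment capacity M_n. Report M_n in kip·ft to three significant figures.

Assume both steels yield.
a = (A_s − A'_s) f_y/(0.85 f'_c b) = (7.54 − 1.11) × 60/(0.85 × 4 × 11.2) = 10.131 in.
c = a/β₁ = 10.131/0.85 = 11.919 in; ε'_s = 0.003(c − d')/c = 0.0025 ≥ ε_y = 0.0021, so the compression steel yields.
M_n = (A_s − A'_s) f_y (d − a/2) + A'_s f_y (d − d') = 385.8 × (31 − 5.0655) + 66.6 × (31 − 2.1) = 10005.5 + 1924.7 = 11930.2 kip·in = 11930.2/12 = 994.18 kip·ft.

M_n ≈ 994 kip·ft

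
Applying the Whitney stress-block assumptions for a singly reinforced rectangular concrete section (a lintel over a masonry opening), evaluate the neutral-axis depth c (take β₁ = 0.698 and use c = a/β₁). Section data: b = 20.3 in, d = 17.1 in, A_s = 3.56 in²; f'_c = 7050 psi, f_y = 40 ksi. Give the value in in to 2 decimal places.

T = A_s f_y = 3.56 × 40 = 142.4 kips.
a = T/(0.85 f'_c b) = 142.4/(0.85 × 7.05 × 20.3) = 1.1706 in.
With β₁ = 0.698, c = a/β₁ = 1.1706/0.698 = 1.68 in.

c ≈ 1.68 in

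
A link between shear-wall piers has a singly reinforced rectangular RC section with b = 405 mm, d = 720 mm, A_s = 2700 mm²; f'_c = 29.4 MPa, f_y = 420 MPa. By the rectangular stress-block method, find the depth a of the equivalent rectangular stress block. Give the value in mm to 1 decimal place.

a ≈ 112.0 mm

T = A_s f_y = 2700 × 420 = 1134000 N = 1134 kN.
Setting C = 0.85 f'_c a b equal to T: a = 1134000/(0.85 × 29.4 × 405) = 112.0 mm.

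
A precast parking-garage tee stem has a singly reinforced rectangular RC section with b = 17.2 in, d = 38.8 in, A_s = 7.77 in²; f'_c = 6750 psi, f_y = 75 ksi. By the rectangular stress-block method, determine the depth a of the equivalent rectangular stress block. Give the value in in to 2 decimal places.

a ≈ 5.91 in

T = A_s f_y = 7.77 × 75 = 582.75 kips.
a = T/(0.85 f'_c b) = 582.75/(0.85 × 6.75 × 17.2) = 5.91 in.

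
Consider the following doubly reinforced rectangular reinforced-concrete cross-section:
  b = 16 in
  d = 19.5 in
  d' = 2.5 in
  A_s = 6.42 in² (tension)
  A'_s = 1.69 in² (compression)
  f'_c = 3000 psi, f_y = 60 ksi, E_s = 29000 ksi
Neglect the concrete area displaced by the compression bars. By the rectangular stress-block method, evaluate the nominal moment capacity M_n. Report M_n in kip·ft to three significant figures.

M_n ≈ 523 kip·ft

Assume both steels yield.
a = (A_s − A'_s) f_y/(0.85 f'_c b) = (6.42 − 1.69) × 60/(0.85 × 3 × 16) = 6.956 in.
c = a/β₁ = 6.956/0.85 = 8.184 in; ε'_s = 0.003(c − d')/c = 0.0021 ≥ ε_y = 0.0021, so the compression steel yields.
M_n = (A_s − A'_s) f_y (d − a/2) + A'_s f_y (d − d') = 283.8 × (19.5 − 3.478) + 101.4 × (19.5 − 2.5) = 4547.0 + 1723.8 = 6270.8 kip·in = 6270.8/12 = 522.57 kip·ft.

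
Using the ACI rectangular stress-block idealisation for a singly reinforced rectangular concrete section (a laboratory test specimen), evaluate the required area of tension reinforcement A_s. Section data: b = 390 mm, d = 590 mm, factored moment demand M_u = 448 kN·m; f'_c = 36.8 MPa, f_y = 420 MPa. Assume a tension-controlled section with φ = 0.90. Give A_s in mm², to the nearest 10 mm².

M_n = M_u/φ = 448/0.90 = 497.778 kN·m.
With M_n = 0.85 f'_c a b (d − a/2), solve the quadratic for a:
a = d − √(d² − 2M_n/(0.85 f'_c b)) = 590 − √(590² − 2 × 497.778×10⁶/(0.85 × 36.8 × 390)) = 73.77 mm.
A_s = 0.85 f'_c a b / f_y = 0.85 × 36.8 × 73.77 × 390 / 420 = 2142.7 mm².

A_s ≈ 2140 mm²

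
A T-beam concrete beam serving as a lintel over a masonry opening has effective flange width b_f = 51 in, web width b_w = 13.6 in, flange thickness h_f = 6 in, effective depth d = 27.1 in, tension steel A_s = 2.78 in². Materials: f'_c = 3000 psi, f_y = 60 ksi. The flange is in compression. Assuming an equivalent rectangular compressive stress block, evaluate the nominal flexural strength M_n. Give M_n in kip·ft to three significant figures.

M_n ≈ 368 kip·ft

Tension: T = A_s f_y = 2.78 × 60 = 166.8 kips.
Try a within the flange: a = T/(0.85 f'_c b_f) = 166.8/(0.85 × 3 × 51) = 1.283 in.
Since a = 1.283 ≤ h_f = 6 in, the stress block lies entirely in the flange; analyse as a rectangular beam of width b_f.
M_n = T(d − a/2) = 166.8 × (27.1 − 0.6415) = 4413.3 kip·in.
M_n = 4413.3/12 = 367.78 kip·ft.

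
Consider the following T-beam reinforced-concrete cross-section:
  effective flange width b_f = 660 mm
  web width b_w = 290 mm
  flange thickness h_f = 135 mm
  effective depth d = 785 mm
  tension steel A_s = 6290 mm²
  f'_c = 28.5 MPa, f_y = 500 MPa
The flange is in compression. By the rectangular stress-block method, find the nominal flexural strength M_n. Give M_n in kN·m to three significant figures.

M_n ≈ 2120 kN·m

Tension: T = A_s f_y = 6290 × 500 = 3145000 N.
Try a within the flange: a = T/(0.85 f'_c b_f) = 3145000/(0.85 × 28.5 × 660) = 196.70 mm.
a = 196.70 > h_f = 135 mm: the block extends into the web. Split into flange-overhang and web parts.
C_f = 0.85 f'_c (b_f − b_w) h_f = 0.85 × 28.5 × (660 − 290) × 135 = 1210039 N.
Remaining web compression depth: a_w = (T − C_f)/(0.85 f'_c b_w) = (3145000 − 1210039)/(0.85 × 28.5 × 290) = 275.43 mm.
M_n = C_f(d − h_f/2) + (T − C_f)(d − a_w/2) = 1210039 × (785 − 67.5) + 1934961 × (785 − 137.715) = 868.20 + 1252.47 = 2120.67 × 10⁶ N·mm.
M_n = 2120.67 kN·m.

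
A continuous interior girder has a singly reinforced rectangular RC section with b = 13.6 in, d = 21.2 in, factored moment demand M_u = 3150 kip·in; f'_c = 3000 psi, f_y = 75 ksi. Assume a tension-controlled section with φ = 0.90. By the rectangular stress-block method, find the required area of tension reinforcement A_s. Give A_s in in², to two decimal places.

M_n = M_u/φ = 3150/0.90 = 3500 kip·in.
From M_n = 0.85 f'_c a b (d − a/2):
a = d − √(d² − 2M_n/(0.85 f'_c b)) = 21.2 − √(21.2² − 2 × 3500/(0.85 × 3 × 13.6)) = 5.465 in.
A_s = 0.85 f'_c a b / f_y = 0.85 × 3 × 5.465 × 13.6 / 75 = 2.527 in².

A_s ≈ 2.53 in²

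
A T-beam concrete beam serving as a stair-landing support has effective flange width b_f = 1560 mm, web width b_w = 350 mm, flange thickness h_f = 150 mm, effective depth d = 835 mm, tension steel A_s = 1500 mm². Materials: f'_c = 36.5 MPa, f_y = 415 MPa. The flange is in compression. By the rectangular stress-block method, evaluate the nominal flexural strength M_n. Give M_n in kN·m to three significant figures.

Tension: T = A_s f_y = 1500 × 415 = 622500 N.
Try a within the flange: a = T/(0.85 f'_c b_f) = 622500/(0.85 × 36.5 × 1560) = 12.86 mm.
Since a = 12.86 ≤ h_f = 150 mm, the stress block lies entirely in the flange; analyse as a rectangular beam of width b_f.
M_n = T(d − a/2) = 622500 × (835 − 6.43) = 515.78 × 10⁶ N·mm.
M_n = 515.78 kN·m.

M_n ≈ 516 kN·m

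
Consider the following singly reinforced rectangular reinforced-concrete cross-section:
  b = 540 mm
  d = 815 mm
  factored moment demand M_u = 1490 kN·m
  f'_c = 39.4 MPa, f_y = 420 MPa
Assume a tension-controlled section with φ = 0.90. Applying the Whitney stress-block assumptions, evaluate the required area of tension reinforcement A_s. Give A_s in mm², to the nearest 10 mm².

M_n = M_u/φ = 1490/0.90 = 1655.56 kN·m.
With M_n = 0.85 f'_c a b (d − a/2), solve the quadratic for a:
a = d − √(d² − 2M_n/(0.85 f'_c b)) = 815 − √(815² − 2 × 1655.56×10⁶/(0.85 × 39.4 × 540)) = 121.36 mm.
A_s = 0.85 f'_c a b / f_y = 0.85 × 39.4 × 121.36 × 540 / 420 = 5225.6 mm².

A_s ≈ 5230 mm²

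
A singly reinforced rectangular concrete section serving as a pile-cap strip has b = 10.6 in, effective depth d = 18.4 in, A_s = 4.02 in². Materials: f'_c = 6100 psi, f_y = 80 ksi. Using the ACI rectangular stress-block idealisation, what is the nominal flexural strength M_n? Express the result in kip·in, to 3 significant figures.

T = A_s f_y = 4.02 × 80 = 321.6 kips.
a = T/(0.85 f'_c b) = 321.6/(0.85 × 6.1 × 10.6) = 5.851 in.
M_n = T(d − a/2) = 321.6 × (18.4 − 2.9255) = 4976.6 kip·in.

M_n ≈ 4980 kip·in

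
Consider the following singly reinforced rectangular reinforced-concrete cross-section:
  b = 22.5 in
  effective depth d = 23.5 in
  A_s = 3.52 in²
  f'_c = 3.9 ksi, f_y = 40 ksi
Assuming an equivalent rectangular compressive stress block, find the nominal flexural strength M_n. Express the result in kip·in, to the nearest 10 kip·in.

M_n ≈ 3180 kip·in

T = A_s f_y = 3.52 × 40 = 140.8 kips.
a = T/(0.85 f'_c b) = 140.8/(0.85 × 3.9 × 22.5) = 1.888 in.
M_n = T(d − a/2) = 140.8 × (23.5 − 0.944) = 3175.9 kip·in.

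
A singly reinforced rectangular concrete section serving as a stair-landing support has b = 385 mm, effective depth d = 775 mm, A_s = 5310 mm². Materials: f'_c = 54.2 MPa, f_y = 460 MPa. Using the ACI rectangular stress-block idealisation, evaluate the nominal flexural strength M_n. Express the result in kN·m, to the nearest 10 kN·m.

M_n ≈ 1720 kN·m

T = A_s f_y = 5310 × 460 = 2442600 N = 2442.6 kN.
From C = T: a = T/(0.85 f'_c b) = 2442600/(0.85 × 54.2 × 385) = 137.71 mm.
M_n = T(d − a/2) = 2442.6 kN × (775 − 68.855) mm = 1724.83 kN·m.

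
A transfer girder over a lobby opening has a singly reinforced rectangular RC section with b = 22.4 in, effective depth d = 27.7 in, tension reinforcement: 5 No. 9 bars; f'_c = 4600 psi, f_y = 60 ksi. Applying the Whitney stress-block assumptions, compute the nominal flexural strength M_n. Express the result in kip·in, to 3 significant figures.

M_n ≈ 7800 kip·in

A_s = 5 × 1 = 5 in².
T = A_s f_y = 5 × 60 = 300 kips.
a = T/(0.85 f'_c b) = 300/(0.85 × 4.6 × 22.4) = 3.425 in.
M_n = T(d − a/2) = 300 × (27.7 − 1.7125) = 7796.3 kip·in.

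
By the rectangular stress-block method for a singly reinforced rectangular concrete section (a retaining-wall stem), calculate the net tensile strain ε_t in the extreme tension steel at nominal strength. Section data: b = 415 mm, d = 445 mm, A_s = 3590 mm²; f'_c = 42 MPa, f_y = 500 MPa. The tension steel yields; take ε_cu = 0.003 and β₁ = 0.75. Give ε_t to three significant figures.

a = A_s f_y/(0.85 f'_c b) = 121.16 mm.
β₁ = 0.75, so c = a/β₁ = 121.16/0.75 = 161.55 mm.
From the linear strain diagram with ε_cu = 0.003: ε_t = 0.003 (d − c)/c = 0.003 × (445 − 161.55)/161.55 = 0.00526.
Since ε_t ≥ 0.005, the section is tension-controlled.

ε_t ≈ 0.00526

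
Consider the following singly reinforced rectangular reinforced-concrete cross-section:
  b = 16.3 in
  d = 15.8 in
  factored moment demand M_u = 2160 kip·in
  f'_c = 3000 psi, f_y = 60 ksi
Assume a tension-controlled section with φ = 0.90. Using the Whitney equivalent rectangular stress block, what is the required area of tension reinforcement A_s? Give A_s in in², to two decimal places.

A_s ≈ 2.92 in²

M_n = M_u/φ = 2160/0.90 = 2400 kip·in.
From M_n = 0.85 f'_c a b (d − a/2):
a = d − √(d² − 2M_n/(0.85 f'_c b)) = 15.8 − √(15.8² − 2 × 2400/(0.85 × 3 × 16.3)) = 4.217 in.
A_s = 0.85 f'_c a b / f_y = 0.85 × 3 × 4.217 × 16.3 / 60 = 2.921 in².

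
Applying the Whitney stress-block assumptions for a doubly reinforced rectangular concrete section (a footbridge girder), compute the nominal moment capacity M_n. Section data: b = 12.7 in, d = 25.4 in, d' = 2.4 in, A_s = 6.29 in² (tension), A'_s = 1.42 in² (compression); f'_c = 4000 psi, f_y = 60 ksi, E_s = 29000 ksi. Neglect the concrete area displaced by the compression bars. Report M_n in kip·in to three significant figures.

M_n ≈ 8390 kip·in

Assume both steels yield.
a = (A_s − A'_s) f_y/(0.85 f'_c b) = (6.29 − 1.42) × 60/(0.85 × 4 × 12.7) = 6.767 in.
c = a/β₁ = 6.767/0.85 = 7.961 in; ε'_s = 0.003(c − d')/c = 0.0021 ≥ ε_y = 0.0021, so the compression steel yields.
M_n = (A_s − A'_s) f_y (d − a/2) + A'_s f_y (d − d') = 292.2 × (25.4 − 3.3835) + 85.2 × (25.4 − 2.4) = 6433.2 + 1959.6 = 8392.8 kip·in.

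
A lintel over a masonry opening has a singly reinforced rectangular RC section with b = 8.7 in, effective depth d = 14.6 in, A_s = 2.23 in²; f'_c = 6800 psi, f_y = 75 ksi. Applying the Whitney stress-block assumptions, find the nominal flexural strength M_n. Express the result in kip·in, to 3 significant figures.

M_n ≈ 2160 kip·in

T = A_s f_y = 2.23 × 75 = 167.25 kips.
a = T/(0.85 f'_c b) = 167.25/(0.85 × 6.8 × 8.7) = 3.326 in.
M_n = T(d − a/2) = 167.25 × (14.6 − 1.663) = 2163.7 kip·in.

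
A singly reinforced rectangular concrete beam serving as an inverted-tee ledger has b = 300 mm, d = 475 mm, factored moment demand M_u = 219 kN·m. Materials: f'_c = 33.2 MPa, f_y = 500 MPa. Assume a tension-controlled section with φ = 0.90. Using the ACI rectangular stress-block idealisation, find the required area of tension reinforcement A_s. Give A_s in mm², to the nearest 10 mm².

A_s ≈ 1100 mm²

M_n = M_u/φ = 219/0.90 = 243.333 kN·m.
With M_n = 0.85 f'_c a b (d − a/2), solve the quadratic for a:
a = d − √(d² − 2M_n/(0.85 f'_c b)) = 475 − √(475² − 2 × 243.333×10⁶/(0.85 × 33.2 × 300)) = 64.95 mm.
A_s = 0.85 f'_c a b / f_y = 0.85 × 33.2 × 64.95 × 300 / 500 = 1099.7 mm².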